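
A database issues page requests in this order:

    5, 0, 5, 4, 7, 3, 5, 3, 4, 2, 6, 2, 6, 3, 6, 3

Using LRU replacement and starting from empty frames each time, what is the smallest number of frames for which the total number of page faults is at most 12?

2

f=1: 16 faults
f=2: 10 faults
f=3: 10 faults
f=4: 7 faults
f=5: 7 faults
f=6: 7 faults
f=7: 7 faults
Smallest f with faults ≤ 12 is 2.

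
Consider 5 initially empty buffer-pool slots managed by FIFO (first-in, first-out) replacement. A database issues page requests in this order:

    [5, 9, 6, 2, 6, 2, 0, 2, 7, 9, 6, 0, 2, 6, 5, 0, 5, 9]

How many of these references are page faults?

5: fault, frames (5)
9: fault, frames (5 9)
6: fault, frames (5 9 6)
2: fault, frames (5 9 6 2)
6: hit
2: hit
0: fault, frames (5 9 6 2 0)
2: hit
7: fault, evict 5, frames (9 6 2 0 7)
9: hit
6: hit
0: hit
2: hit
6: hit
5: fault, evict 9, frames (6 2 0 7 5)
0: hit
5: hit
9: fault, evict 6, frames (2 0 7 5 9)
Page faults: 8.

8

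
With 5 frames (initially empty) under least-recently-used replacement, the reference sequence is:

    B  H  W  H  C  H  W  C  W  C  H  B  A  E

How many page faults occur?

6

B → miss, frames {B}
H → miss, frames {B,H}
W → miss, frames {B,H,W}
H → hit
C → miss, frames {B,W,H,C}
H → hit
W → hit
C → hit
W → hit
C → hit
H → hit
B → hit
A → miss, frames {W,C,H,B,A}
E → miss, evict W, frames {C,H,B,A,E}
Page faults: 6.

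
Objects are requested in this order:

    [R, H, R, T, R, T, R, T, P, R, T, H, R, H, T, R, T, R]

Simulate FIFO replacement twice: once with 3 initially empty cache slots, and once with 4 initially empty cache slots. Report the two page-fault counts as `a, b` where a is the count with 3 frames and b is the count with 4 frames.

7, 4

3 frames: F F . F . . . . F F . F . . F . . . → 7 faults.
4 frames: F F . F . . . . F . . . . . . . . . → 4 faults.
4 < 7: adding a frame reduced faults, as is typical.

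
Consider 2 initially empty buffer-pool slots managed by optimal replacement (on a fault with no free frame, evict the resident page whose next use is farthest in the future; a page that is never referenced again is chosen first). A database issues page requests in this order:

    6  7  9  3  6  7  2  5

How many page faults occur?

7

6: miss, frames (6)
7: miss, frames (6 7)
9: miss, evict 7, frames (6 9)
3: miss, evict 9, frames (6 3)
6: hit
7: miss, evict 3, frames (6 7)
2: miss, evict 7, frames (6 2)
5: miss, evict 2, frames (6 5)
Page faults: 7.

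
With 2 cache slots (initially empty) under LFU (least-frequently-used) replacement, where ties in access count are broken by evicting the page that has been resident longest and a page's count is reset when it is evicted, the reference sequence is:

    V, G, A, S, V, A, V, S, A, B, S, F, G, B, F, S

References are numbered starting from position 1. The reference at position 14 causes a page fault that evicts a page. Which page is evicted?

pos 1: V -> fault, frames (V)
pos 2: G -> fault, frames (V G)
pos 3: A -> fault, evict V, frames (G A)
pos 4: S -> fault, evict G, frames (A S)
pos 5: V -> fault, evict A, frames (S V)
pos 6: A -> fault, evict S, frames (V A)
pos 7: V -> hit
pos 8: S -> fault, evict A, frames (V S)
pos 9: A -> fault, evict S, frames (V A)
pos 10: B -> fault, evict A, frames (V B)
pos 11: S -> fault, evict B, frames (V S)
pos 12: F -> fault, evict S, frames (V F)
pos 13: G -> fault, evict F, frames (V G)
pos 14: B -> fault, evict G, frames (V B)
At position 14, page G is evicted.

G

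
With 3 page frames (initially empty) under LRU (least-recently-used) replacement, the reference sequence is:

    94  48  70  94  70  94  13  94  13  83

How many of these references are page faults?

94 → fault, frames {94}
48 → fault, frames {94,48}
70 → fault, frames {94,48,70}
94 → hit
70 → hit
94 → hit
13 → fault, evict 48, frames {70,94,13}
94 → hit
13 → hit
83 → fault, evict 70, frames {94,13,83}
Page faults: 5.

5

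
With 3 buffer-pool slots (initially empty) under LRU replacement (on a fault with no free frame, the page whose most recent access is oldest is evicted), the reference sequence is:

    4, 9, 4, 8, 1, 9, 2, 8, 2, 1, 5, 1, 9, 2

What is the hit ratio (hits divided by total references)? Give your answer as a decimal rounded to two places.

0.21

4 → fault, frames [4]
9 → fault, frames [4, 9]
4 → hit
8 → fault, frames [9, 4, 8]
1 → fault, evict 9, frames [4, 8, 1]
9 → fault, evict 4, frames [8, 1, 9]
2 → fault, evict 8, frames [1, 9, 2]
8 → fault, evict 1, frames [9, 2, 8]
2 → hit
1 → fault, evict 9, frames [8, 2, 1]
5 → fault, evict 8, frames [2, 1, 5]
1 → hit
9 → fault, evict 2, frames [5, 1, 9]
2 → fault, evict 5, frames [1, 9, 2]
Hits: 3 of 14 references → 3/14 = 0.2143.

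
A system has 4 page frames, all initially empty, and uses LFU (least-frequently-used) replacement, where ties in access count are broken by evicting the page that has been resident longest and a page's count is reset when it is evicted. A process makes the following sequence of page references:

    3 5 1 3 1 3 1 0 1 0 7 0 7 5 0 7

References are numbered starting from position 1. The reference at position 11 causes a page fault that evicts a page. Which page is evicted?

pos 1: 3 -> fault, frames (3)
pos 2: 5 -> fault, frames (3 5)
pos 3: 1 -> fault, frames (3 5 1)
pos 4: 3 -> hit
pos 5: 1 -> hit
pos 6: 3 -> hit
pos 7: 1 -> hit
pos 8: 0 -> fault, frames (3 5 1 0)
pos 9: 1 -> hit
pos 10: 0 -> hit
pos 11: 7 -> fault, evict 5, frames (3 1 0 7)
At position 11, page 5 is evicted.

5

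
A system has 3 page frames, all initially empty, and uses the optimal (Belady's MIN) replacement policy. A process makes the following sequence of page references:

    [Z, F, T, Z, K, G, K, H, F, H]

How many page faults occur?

Z → fault, frames {Z}
F → fault, frames {Z,F}
T → fault, frames {Z,F,T}
Z → hit
K → fault, evict T, frames {Z,F,K}
G → fault, evict Z, frames {F,K,G}
K → hit
H → fault, evict G, frames {F,K,H}
F → hit
H → hit
Page faults: 6.

6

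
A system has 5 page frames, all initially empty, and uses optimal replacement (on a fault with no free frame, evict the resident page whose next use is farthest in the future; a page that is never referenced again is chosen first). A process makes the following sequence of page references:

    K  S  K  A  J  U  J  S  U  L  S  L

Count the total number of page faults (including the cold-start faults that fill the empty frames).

K -> fault, frames [K]
S -> fault, frames [K, S]
K -> hit
A -> fault, frames [K, S, A]
J -> fault, frames [K, S, A, J]
U -> fault, frames [K, S, A, J, U]
J -> hit
S -> hit
U -> hit
L -> fault, evict U, frames [K, S, A, J, L]
S -> hit
L -> hit
Page faults: 6.

6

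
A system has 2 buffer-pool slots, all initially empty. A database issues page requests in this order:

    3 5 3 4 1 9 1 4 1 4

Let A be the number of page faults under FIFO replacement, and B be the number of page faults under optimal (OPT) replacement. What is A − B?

Under FIFO: F F . F F F . F F . → 7 faults.
Under OPT: F F . F F F . F . . → 6 faults.
A − B = 7 − 6 = 1.

1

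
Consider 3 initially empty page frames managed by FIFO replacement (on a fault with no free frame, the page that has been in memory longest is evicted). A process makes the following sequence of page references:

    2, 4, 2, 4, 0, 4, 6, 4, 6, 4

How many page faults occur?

2 -> miss, frames (2)
4 -> miss, frames (2 4)
2 -> hit
4 -> hit
0 -> miss, frames (2 4 0)
4 -> hit
6 -> miss, evict 2, frames (4 0 6)
4 -> hit
6 -> hit
4 -> hit
Page faults: 4.

4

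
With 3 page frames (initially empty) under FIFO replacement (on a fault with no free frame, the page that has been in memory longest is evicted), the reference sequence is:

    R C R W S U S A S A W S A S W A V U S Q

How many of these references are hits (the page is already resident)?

9

R: miss, frames [R]
C: miss, frames [R, C]
R: hit
W: miss, frames [R, C, W]
S: miss, evict R, frames [C, W, S]
U: miss, evict C, frames [W, S, U]
S: hit
A: miss, evict W, frames [S, U, A]
S: hit
A: hit
W: miss, evict S, frames [U, A, W]
S: miss, evict U, frames [A, W, S]
A: hit
S: hit
W: hit
A: hit
V: miss, evict A, frames [W, S, V]
U: miss, evict W, frames [S, V, U]
S: hit
Q: miss, evict S, frames [V, U, Q]
Hits: 9.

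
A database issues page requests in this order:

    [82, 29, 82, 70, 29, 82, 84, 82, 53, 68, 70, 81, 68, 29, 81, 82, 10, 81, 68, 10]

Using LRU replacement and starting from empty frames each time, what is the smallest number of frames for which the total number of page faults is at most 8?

f=1: 20 faults
f=2: 18 faults
f=3: 12 faults
f=4: 12 faults
f=5: 11 faults
f=6: 9 faults
f=7: 8 faults
f=8: 8 faults
Smallest f with faults ≤ 8 is 7.

7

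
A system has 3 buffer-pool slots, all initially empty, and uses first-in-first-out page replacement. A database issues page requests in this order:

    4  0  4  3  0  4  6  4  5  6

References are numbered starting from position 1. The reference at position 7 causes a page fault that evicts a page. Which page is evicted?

pos 1: 4 → fault, frames [4]
pos 2: 0 → fault, frames [4, 0]
pos 3: 4 → hit
pos 4: 3 → fault, frames [4, 0, 3]
pos 5: 0 → hit
pos 6: 4 → hit
pos 7: 6 → fault, evict 4, frames [0, 3, 6]
At position 7, page 4 is evicted.

4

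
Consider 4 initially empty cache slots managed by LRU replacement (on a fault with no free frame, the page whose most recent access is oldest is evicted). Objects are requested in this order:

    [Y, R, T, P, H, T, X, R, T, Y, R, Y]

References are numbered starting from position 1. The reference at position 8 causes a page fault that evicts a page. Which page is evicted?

P

pos 1: Y: miss, frames (Y)
pos 2: R: miss, frames (Y R)
pos 3: T: miss, frames (Y R T)
pos 4: P: miss, frames (Y R T P)
pos 5: H: miss, evict Y, frames (R T P H)
pos 6: T: hit
pos 7: X: miss, evict R, frames (P H T X)
pos 8: R: miss, evict P, frames (H T X R)
At position 8, page P is evicted.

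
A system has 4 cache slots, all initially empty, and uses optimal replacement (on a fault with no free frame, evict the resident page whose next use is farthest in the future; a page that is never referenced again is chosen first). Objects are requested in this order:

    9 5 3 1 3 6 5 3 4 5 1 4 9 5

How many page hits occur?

9 -> miss, frames [9]
5 -> miss, frames [9, 5]
3 -> miss, frames [9, 5, 3]
1 -> miss, frames [9, 5, 3, 1]
3 -> hit
6 -> miss, evict 9, frames [5, 3, 1, 6]
5 -> hit
3 -> hit
4 -> miss, evict 6, frames [5, 3, 1, 4]
5 -> hit
1 -> hit
4 -> hit
9 -> miss, evict 4, frames [5, 3, 1, 9]
5 -> hit
Hits: 7.

7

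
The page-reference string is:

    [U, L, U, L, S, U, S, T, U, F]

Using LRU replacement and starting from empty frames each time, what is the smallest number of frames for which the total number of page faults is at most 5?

3

f=1: 10 faults
f=2: 7 faults
f=3: 5 faults
f=4: 5 faults
f=5: 5 faults
Smallest f with faults ≤ 5 is 3.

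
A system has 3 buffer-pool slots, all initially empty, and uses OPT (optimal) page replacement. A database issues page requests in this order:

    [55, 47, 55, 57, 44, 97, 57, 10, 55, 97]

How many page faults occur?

6

55 → fault, frames [55]
47 → fault, frames [55, 47]
55 → hit
57 → fault, frames [55, 47, 57]
44 → fault, evict 47, frames [55, 57, 44]
97 → fault, evict 44, frames [55, 57, 97]
57 → hit
10 → fault, evict 57, frames [55, 97, 10]
55 → hit
97 → hit
Page faults: 6.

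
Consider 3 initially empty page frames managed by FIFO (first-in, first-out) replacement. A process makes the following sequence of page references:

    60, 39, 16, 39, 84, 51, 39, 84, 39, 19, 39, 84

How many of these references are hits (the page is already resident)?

60 -> miss, frames (60)
39 -> miss, frames (60 39)
16 -> miss, frames (60 39 16)
39 -> hit
84 -> miss, evict 60, frames (39 16 84)
51 -> miss, evict 39, frames (16 84 51)
39 -> miss, evict 16, frames (84 51 39)
84 -> hit
39 -> hit
19 -> miss, evict 84, frames (51 39 19)
39 -> hit
84 -> miss, evict 51, frames (39 19 84)
Hits: 4.

4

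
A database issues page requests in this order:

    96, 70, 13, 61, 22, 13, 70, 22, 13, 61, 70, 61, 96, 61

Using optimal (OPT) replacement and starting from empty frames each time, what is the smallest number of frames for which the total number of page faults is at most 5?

5

f=1: 14 faults
f=2: 9 faults
f=3: 7 faults
f=4: 6 faults
f=5: 5 faults
Smallest f with faults ≤ 5 is 5.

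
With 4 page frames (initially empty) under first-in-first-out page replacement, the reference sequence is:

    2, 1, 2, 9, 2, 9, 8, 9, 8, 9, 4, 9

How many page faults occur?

5

2 -> miss, frames [2]
1 -> miss, frames [2, 1]
2 -> hit
9 -> miss, frames [2, 1, 9]
2 -> hit
9 -> hit
8 -> miss, frames [2, 1, 9, 8]
9 -> hit
8 -> hit
9 -> hit
4 -> miss, evict 2, frames [1, 9, 8, 4]
9 -> hit
Page faults: 5.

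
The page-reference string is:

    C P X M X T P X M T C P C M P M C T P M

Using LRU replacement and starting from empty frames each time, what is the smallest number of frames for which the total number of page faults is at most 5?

5

f=1: 20 faults
f=2: 17 faults
f=3: 14 faults
f=4: 7 faults
f=5: 5 faults
Smallest f with faults ≤ 5 is 5.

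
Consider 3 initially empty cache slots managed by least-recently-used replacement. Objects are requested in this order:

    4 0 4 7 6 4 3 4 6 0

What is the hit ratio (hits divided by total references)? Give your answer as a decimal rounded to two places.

4 -> miss, frames (4)
0 -> miss, frames (4 0)
4 -> hit
7 -> miss, frames (0 4 7)
6 -> miss, evict 0, frames (4 7 6)
4 -> hit
3 -> miss, evict 7, frames (6 4 3)
4 -> hit
6 -> hit
0 -> miss, evict 3, frames (4 6 0)
Hits: 4 of 10 references → 4/10 = 0.4000.

0.40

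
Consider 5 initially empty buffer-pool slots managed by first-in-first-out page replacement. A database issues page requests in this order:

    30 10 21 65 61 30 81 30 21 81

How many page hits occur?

3

30 → fault, frames (30)
10 → fault, frames (30 10)
21 → fault, frames (30 10 21)
65 → fault, frames (30 10 21 65)
61 → fault, frames (30 10 21 65 61)
30 → hit
81 → fault, evict 30, frames (10 21 65 61 81)
30 → fault, evict 10, frames (21 65 61 81 30)
21 → hit
81 → hit
Hits: 3.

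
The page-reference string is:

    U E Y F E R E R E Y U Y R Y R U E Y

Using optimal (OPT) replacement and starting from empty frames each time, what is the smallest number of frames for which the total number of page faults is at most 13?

f=1: 18 faults
f=2: 10 faults
f=3: 7 faults
f=4: 5 faults
f=5: 5 faults
Smallest f with faults ≤ 13 is 2.

2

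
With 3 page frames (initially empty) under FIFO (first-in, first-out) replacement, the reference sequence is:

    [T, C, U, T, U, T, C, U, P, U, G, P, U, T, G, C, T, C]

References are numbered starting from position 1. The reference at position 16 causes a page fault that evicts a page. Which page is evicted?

pos 1: T -> fault, frames [T]
pos 2: C -> fault, frames [T, C]
pos 3: U -> fault, frames [T, C, U]
pos 4: T -> hit
pos 5: U -> hit
pos 6: T -> hit
pos 7: C -> hit
pos 8: U -> hit
pos 9: P -> fault, evict T, frames [C, U, P]
pos 10: U -> hit
pos 11: G -> fault, evict C, frames [U, P, G]
pos 12: P -> hit
pos 13: U -> hit
pos 14: T -> fault, evict U, frames [P, G, T]
pos 15: G -> hit
pos 16: C -> fault, evict P, frames [G, T, C]
At position 16, page P is evicted.

P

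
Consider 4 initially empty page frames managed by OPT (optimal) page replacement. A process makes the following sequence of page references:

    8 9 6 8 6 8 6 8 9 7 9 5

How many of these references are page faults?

8 -> miss, frames [8]
9 -> miss, frames [8, 9]
6 -> miss, frames [8, 9, 6]
8 -> hit
6 -> hit
8 -> hit
6 -> hit
8 -> hit
9 -> hit
7 -> miss, frames [8, 9, 6, 7]
9 -> hit
5 -> miss, evict 7, frames [8, 9, 6, 5]
Page faults: 5.

5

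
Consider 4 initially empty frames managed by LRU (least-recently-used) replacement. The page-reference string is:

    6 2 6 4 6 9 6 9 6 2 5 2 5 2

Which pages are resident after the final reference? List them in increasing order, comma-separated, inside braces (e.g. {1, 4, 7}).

{2, 5, 6, 9}

6 → fault, frames [6]
2 → fault, frames [6, 2]
6 → hit
4 → fault, frames [2, 6, 4]
6 → hit
9 → fault, frames [2, 4, 6, 9]
6 → hit
9 → hit
6 → hit
2 → hit
5 → fault, evict 4, frames [9, 6, 2, 5]
2 → hit
5 → hit
2 → hit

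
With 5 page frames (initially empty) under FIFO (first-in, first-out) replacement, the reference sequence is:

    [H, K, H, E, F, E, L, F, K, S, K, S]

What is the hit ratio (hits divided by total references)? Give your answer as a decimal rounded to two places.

H → miss, frames {H}
K → miss, frames {H,K}
H → hit
E → miss, frames {H,K,E}
F → miss, frames {H,K,E,F}
E → hit
L → miss, frames {H,K,E,F,L}
F → hit
K → hit
S → miss, evict H, frames {K,E,F,L,S}
K → hit
S → hit
Hits: 6 of 12 references → 6/12 = 0.5000.

0.50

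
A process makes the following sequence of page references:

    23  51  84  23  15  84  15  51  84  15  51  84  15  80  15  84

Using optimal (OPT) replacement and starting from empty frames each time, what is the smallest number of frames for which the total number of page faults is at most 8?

f=1: 16 faults
f=2: 9 faults
f=3: 5 faults
f=4: 5 faults
f=5: 5 faults
Smallest f with faults ≤ 8 is 3.

3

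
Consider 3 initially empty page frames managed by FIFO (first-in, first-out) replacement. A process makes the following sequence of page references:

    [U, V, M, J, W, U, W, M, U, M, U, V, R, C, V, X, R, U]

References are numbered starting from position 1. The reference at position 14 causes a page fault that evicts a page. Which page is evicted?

M

pos 1: U → miss, frames (U)
pos 2: V → miss, frames (U V)
pos 3: M → miss, frames (U V M)
pos 4: J → miss, evict U, frames (V M J)
pos 5: W → miss, evict V, frames (M J W)
pos 6: U → miss, evict M, frames (J W U)
pos 7: W → hit
pos 8: M → miss, evict J, frames (W U M)
pos 9: U → hit
pos 10: M → hit
pos 11: U → hit
pos 12: V → miss, evict W, frames (U M V)
pos 13: R → miss, evict U, frames (M V R)
pos 14: C → miss, evict M, frames (V R C)
At position 14, page M is evicted.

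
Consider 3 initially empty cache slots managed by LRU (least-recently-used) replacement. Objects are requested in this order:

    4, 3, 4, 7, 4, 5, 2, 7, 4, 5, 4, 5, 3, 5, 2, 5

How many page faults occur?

10

4: miss, frames {4}
3: miss, frames {4,3}
4: hit
7: miss, frames {3,4,7}
4: hit
5: miss, evict 3, frames {7,4,5}
2: miss, evict 7, frames {4,5,2}
7: miss, evict 4, frames {5,2,7}
4: miss, evict 5, frames {2,7,4}
5: miss, evict 2, frames {7,4,5}
4: hit
5: hit
3: miss, evict 7, frames {4,5,3}
5: hit
2: miss, evict 4, frames {3,5,2}
5: hit
Page faults: 10.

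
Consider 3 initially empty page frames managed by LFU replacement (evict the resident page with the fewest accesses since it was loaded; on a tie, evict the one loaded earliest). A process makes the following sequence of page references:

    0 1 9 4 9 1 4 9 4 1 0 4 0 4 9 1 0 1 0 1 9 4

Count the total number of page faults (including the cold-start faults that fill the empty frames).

10

0 → fault, frames {0}
1 → fault, frames {0,1}
9 → fault, frames {0,1,9}
4 → fault, evict 0, frames {1,9,4}
9 → hit
1 → hit
4 → hit
9 → hit
4 → hit
1 → hit
0 → fault, evict 1, frames {9,4,0}
4 → hit
0 → hit
4 → hit
9 → hit
1 → fault, evict 0, frames {9,4,1}
0 → fault, evict 1, frames {9,4,0}
1 → fault, evict 0, frames {9,4,1}
0 → fault, evict 1, frames {9,4,0}
1 → fault, evict 0, frames {9,4,1}
9 → hit
4 → hit
Page faults: 10.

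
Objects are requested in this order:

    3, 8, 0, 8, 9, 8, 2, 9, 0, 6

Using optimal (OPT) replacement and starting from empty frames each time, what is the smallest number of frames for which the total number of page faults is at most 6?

3

f=1: 10 faults
f=2: 7 faults
f=3: 6 faults
f=4: 6 faults
f=5: 6 faults
f=6: 6 faults
Smallest f with faults ≤ 6 is 3.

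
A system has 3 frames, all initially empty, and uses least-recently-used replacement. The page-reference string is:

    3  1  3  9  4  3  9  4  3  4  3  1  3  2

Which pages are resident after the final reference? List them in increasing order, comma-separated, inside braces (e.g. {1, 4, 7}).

{1, 2, 3}

3 → fault, frames (3)
1 → fault, frames (3 1)
3 → hit
9 → fault, frames (1 3 9)
4 → fault, evict 1, frames (3 9 4)
3 → hit
9 → hit
4 → hit
3 → hit
4 → hit
3 → hit
1 → fault, evict 9, frames (4 3 1)
3 → hit
2 → fault, evict 4, frames (1 3 2)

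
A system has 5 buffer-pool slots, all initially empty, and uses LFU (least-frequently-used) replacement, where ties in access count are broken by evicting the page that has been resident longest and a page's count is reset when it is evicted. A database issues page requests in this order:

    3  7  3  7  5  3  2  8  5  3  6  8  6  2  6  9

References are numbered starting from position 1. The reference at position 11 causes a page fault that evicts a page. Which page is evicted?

2

pos 1: 3 → fault, frames (3)
pos 2: 7 → fault, frames (3 7)
pos 3: 3 → hit
pos 4: 7 → hit
pos 5: 5 → fault, frames (3 7 5)
pos 6: 3 → hit
pos 7: 2 → fault, frames (3 7 5 2)
pos 8: 8 → fault, frames (3 7 5 2 8)
pos 9: 5 → hit
pos 10: 3 → hit
pos 11: 6 → fault, evict 2, frames (3 7 5 8 6)
At position 11, page 2 is evicted.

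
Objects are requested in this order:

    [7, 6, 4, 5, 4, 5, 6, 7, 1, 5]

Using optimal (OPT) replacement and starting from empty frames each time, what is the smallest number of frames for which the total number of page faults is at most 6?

f=1: 10 faults
f=2: 7 faults
f=3: 6 faults
f=4: 5 faults
f=5: 5 faults
Smallest f with faults ≤ 6 is 3.

3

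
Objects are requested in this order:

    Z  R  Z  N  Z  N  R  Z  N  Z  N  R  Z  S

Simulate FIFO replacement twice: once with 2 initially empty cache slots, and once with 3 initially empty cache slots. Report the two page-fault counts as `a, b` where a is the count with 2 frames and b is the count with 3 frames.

9, 4

2 frames: F F . F F . F . F F . F . F → 9 faults.
3 frames: F F . F . . . . . . . . . F → 4 faults.
4 < 9: adding a frame reduced faults, as is typical.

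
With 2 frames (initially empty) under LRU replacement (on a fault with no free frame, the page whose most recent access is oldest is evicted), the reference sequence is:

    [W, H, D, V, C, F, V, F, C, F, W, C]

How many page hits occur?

2

W: miss, frames (W)
H: miss, frames (W H)
D: miss, evict W, frames (H D)
V: miss, evict H, frames (D V)
C: miss, evict D, frames (V C)
F: miss, evict V, frames (C F)
V: miss, evict C, frames (F V)
F: hit
C: miss, evict V, frames (F C)
F: hit
W: miss, evict C, frames (F W)
C: miss, evict F, frames (W C)
Hits: 2.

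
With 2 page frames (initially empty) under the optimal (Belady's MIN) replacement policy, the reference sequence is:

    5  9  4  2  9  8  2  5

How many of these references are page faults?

6

5: fault, frames [5]
9: fault, frames [5, 9]
4: fault, evict 5, frames [9, 4]
2: fault, evict 4, frames [9, 2]
9: hit
8: fault, evict 9, frames [2, 8]
2: hit
5: fault, evict 8, frames [2, 5]
Page faults: 6.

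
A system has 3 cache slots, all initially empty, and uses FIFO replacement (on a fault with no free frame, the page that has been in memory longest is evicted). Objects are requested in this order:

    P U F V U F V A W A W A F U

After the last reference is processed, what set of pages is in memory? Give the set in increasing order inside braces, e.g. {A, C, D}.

P -> miss, frames [P]
U -> miss, frames [P, U]
F -> miss, frames [P, U, F]
V -> miss, evict P, frames [U, F, V]
U -> hit
F -> hit
V -> hit
A -> miss, evict U, frames [F, V, A]
W -> miss, evict F, frames [V, A, W]
A -> hit
W -> hit
A -> hit
F -> miss, evict V, frames [A, W, F]
U -> miss, evict A, frames [W, F, U]

{F, U, W}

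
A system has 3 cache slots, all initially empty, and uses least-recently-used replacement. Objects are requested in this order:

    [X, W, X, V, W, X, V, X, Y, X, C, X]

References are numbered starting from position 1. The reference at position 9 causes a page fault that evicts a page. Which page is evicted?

W

pos 1: X: miss, frames (X)
pos 2: W: miss, frames (X W)
pos 3: X: hit
pos 4: V: miss, frames (W X V)
pos 5: W: hit
pos 6: X: hit
pos 7: V: hit
pos 8: X: hit
pos 9: Y: miss, evict W, frames (V X Y)
At position 9, page W is evicted.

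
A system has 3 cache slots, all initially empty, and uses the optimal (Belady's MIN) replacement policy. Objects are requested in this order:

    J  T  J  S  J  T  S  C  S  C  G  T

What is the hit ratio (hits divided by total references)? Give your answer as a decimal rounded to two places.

0.58

J -> miss, frames (J)
T -> miss, frames (J T)
J -> hit
S -> miss, frames (J T S)
J -> hit
T -> hit
S -> hit
C -> miss, evict J, frames (T S C)
S -> hit
C -> hit
G -> miss, evict C, frames (T S G)
T -> hit
Hits: 7 of 12 references → 7/12 = 0.5833.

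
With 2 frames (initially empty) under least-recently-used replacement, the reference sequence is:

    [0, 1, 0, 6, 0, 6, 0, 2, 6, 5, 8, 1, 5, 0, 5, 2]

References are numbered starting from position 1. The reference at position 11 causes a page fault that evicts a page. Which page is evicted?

6

pos 1: 0: fault, frames (0)
pos 2: 1: fault, frames (0 1)
pos 3: 0: hit
pos 4: 6: fault, evict 1, frames (0 6)
pos 5: 0: hit
pos 6: 6: hit
pos 7: 0: hit
pos 8: 2: fault, evict 6, frames (0 2)
pos 9: 6: fault, evict 0, frames (2 6)
pos 10: 5: fault, evict 2, frames (6 5)
pos 11: 8: fault, evict 6, frames (5 8)
At position 11, page 6 is evicted.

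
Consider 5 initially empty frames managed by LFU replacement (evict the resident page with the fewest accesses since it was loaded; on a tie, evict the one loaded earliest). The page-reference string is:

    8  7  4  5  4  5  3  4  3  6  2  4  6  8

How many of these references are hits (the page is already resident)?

8: miss, frames [8]
7: miss, frames [8, 7]
4: miss, frames [8, 7, 4]
5: miss, frames [8, 7, 4, 5]
4: hit
5: hit
3: miss, frames [8, 7, 4, 5, 3]
4: hit
3: hit
6: miss, evict 8, frames [7, 4, 5, 3, 6]
2: miss, evict 7, frames [4, 5, 3, 6, 2]
4: hit
6: hit
8: miss, evict 2, frames [4, 5, 3, 6, 8]
Hits: 6.

6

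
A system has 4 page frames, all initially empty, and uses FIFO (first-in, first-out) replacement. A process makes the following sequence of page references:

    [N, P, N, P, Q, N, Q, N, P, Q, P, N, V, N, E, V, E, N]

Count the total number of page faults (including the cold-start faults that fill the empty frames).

N → miss, frames {N}
P → miss, frames {N,P}
N → hit
P → hit
Q → miss, frames {N,P,Q}
N → hit
Q → hit
N → hit
P → hit
Q → hit
P → hit
N → hit
V → miss, frames {N,P,Q,V}
N → hit
E → miss, evict N, frames {P,Q,V,E}
V → hit
E → hit
N → miss, evict P, frames {Q,V,E,N}
Page faults: 6.

6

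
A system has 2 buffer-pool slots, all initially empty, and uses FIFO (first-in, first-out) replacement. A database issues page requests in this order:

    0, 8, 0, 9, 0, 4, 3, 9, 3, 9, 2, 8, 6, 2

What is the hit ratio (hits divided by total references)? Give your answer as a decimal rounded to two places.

0: miss, frames (0)
8: miss, frames (0 8)
0: hit
9: miss, evict 0, frames (8 9)
0: miss, evict 8, frames (9 0)
4: miss, evict 9, frames (0 4)
3: miss, evict 0, frames (4 3)
9: miss, evict 4, frames (3 9)
3: hit
9: hit
2: miss, evict 3, frames (9 2)
8: miss, evict 9, frames (2 8)
6: miss, evict 2, frames (8 6)
2: miss, evict 8, frames (6 2)
Hits: 3 of 14 references → 3/14 = 0.2143.

0.21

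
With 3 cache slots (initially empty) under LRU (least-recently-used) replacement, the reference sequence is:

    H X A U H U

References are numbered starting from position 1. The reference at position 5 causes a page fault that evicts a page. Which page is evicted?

X

pos 1: H -> miss, frames {H}
pos 2: X -> miss, frames {H,X}
pos 3: A -> miss, frames {H,X,A}
pos 4: U -> miss, evict H, frames {X,A,U}
pos 5: H -> miss, evict X, frames {A,U,H}
At position 5, page X is evicted.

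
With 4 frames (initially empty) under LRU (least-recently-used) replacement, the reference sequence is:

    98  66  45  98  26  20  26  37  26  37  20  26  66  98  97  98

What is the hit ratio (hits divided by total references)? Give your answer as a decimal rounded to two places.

0.44

98: fault, frames [98]
66: fault, frames [98, 66]
45: fault, frames [98, 66, 45]
98: hit
26: fault, frames [66, 45, 98, 26]
20: fault, evict 66, frames [45, 98, 26, 20]
26: hit
37: fault, evict 45, frames [98, 20, 26, 37]
26: hit
37: hit
20: hit
26: hit
66: fault, evict 98, frames [37, 20, 26, 66]
98: fault, evict 37, frames [20, 26, 66, 98]
97: fault, evict 20, frames [26, 66, 98, 97]
98: hit
Hits: 7 of 16 references → 7/16 = 0.4375.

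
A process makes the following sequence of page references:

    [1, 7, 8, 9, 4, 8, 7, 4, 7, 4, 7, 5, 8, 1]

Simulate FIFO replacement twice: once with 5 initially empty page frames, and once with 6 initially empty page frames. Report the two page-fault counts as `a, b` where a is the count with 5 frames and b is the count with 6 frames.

5 frames: F F F F F . . . . . . F . F → 7 faults.
6 frames: F F F F F . . . . . . F . . → 6 faults.
6 < 7: adding a frame reduced faults, as is typical.

7, 6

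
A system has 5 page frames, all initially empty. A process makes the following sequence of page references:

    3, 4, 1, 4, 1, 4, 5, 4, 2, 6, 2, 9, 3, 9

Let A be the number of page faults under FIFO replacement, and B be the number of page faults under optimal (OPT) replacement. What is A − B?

Under FIFO: F F F . . . F . F F . F F . → 8 faults.
Under OPT: F F F . . . F . F F . F . . → 7 faults.
A − B = 8 − 7 = 1.

1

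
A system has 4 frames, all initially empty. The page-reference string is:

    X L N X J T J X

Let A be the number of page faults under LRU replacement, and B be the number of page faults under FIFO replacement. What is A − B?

Under LRU: F F F . F F . . → 5 faults.
Under FIFO: F F F . F F . F → 6 faults.
A − B = 5 − 6 = -1.

-1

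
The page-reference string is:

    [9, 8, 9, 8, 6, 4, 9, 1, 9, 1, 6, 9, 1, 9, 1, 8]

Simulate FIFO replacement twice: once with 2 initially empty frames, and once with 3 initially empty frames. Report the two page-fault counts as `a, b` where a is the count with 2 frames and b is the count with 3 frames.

10, 8

2 frames: F F . . F F F F . . F F F . . F → 10 faults.
3 frames: F F . . F F F F . . F . . . . F → 8 faults.
8 < 10: adding a frame reduced faults, as is typical.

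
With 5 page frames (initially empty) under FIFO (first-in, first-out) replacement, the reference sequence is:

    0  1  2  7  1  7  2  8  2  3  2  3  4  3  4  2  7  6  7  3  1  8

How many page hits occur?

0 -> miss, frames (0)
1 -> miss, frames (0 1)
2 -> miss, frames (0 1 2)
7 -> miss, frames (0 1 2 7)
1 -> hit
7 -> hit
2 -> hit
8 -> miss, frames (0 1 2 7 8)
2 -> hit
3 -> miss, evict 0, frames (1 2 7 8 3)
2 -> hit
3 -> hit
4 -> miss, evict 1, frames (2 7 8 3 4)
3 -> hit
4 -> hit
2 -> hit
7 -> hit
6 -> miss, evict 2, frames (7 8 3 4 6)
7 -> hit
3 -> hit
1 -> miss, evict 7, frames (8 3 4 6 1)
8 -> hit
Hits: 13.

13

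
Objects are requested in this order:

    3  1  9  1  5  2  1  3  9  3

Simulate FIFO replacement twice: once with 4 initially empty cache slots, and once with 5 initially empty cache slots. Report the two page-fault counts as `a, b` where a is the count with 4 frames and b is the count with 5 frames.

4 frames: F F F . F F . F . . → 6 faults.
5 frames: F F F . F F . . . . → 5 faults.
5 < 6: adding a frame reduced faults, as is typical.

6, 5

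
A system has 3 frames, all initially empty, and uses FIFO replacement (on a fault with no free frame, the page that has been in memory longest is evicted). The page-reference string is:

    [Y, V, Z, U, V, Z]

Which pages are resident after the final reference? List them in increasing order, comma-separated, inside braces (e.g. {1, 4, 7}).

Y: fault, frames {Y}
V: fault, frames {Y,V}
Z: fault, frames {Y,V,Z}
U: fault, evict Y, frames {V,Z,U}
V: hit
Z: hit

{U, V, Z}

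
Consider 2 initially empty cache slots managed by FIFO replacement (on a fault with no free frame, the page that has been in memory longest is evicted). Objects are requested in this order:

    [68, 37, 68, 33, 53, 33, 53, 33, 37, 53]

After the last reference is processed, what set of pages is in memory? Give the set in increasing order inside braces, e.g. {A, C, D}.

68 -> miss, frames {68}
37 -> miss, frames {68,37}
68 -> hit
33 -> miss, evict 68, frames {37,33}
53 -> miss, evict 37, frames {33,53}
33 -> hit
53 -> hit
33 -> hit
37 -> miss, evict 33, frames {53,37}
53 -> hit

{37, 53}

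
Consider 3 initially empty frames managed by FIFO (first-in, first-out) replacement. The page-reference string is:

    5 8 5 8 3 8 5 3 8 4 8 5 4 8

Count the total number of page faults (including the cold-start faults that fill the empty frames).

6

5 → fault, frames (5)
8 → fault, frames (5 8)
5 → hit
8 → hit
3 → fault, frames (5 8 3)
8 → hit
5 → hit
3 → hit
8 → hit
4 → fault, evict 5, frames (8 3 4)
8 → hit
5 → fault, evict 8, frames (3 4 5)
4 → hit
8 → fault, evict 3, frames (4 5 8)
Page faults: 6.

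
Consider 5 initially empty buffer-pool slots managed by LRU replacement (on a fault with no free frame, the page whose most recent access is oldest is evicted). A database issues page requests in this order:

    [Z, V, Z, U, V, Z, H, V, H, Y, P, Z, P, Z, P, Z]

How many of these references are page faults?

6

Z: fault, frames (Z)
V: fault, frames (Z V)
Z: hit
U: fault, frames (V Z U)
V: hit
Z: hit
H: fault, frames (U V Z H)
V: hit
H: hit
Y: fault, frames (U Z V H Y)
P: fault, evict U, frames (Z V H Y P)
Z: hit
P: hit
Z: hit
P: hit
Z: hit
Page faults: 6.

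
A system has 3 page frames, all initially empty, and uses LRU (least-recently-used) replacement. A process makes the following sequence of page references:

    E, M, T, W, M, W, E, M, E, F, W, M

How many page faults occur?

E: fault, frames (E)
M: fault, frames (E M)
T: fault, frames (E M T)
W: fault, evict E, frames (M T W)
M: hit
W: hit
E: fault, evict T, frames (M W E)
M: hit
E: hit
F: fault, evict W, frames (M E F)
W: fault, evict M, frames (E F W)
M: fault, evict E, frames (F W M)
Page faults: 8.

8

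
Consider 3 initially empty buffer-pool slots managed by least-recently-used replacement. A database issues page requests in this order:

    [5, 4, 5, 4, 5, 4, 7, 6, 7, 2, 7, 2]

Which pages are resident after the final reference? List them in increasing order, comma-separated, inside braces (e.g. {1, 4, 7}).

{2, 6, 7}

5 → miss, frames {5}
4 → miss, frames {5,4}
5 → hit
4 → hit
5 → hit
4 → hit
7 → miss, frames {5,4,7}
6 → miss, evict 5, frames {4,7,6}
7 → hit
2 → miss, evict 4, frames {6,7,2}
7 → hit
2 → hit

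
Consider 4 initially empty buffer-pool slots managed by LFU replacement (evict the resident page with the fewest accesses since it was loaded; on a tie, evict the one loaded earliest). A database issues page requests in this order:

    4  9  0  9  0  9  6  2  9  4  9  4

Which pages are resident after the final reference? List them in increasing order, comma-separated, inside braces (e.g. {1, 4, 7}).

4 -> fault, frames (4)
9 -> fault, frames (4 9)
0 -> fault, frames (4 9 0)
9 -> hit
0 -> hit
9 -> hit
6 -> fault, frames (4 9 0 6)
2 -> fault, evict 4, frames (9 0 6 2)
9 -> hit
4 -> fault, evict 6, frames (9 0 2 4)
9 -> hit
4 -> hit

{0, 2, 4, 9}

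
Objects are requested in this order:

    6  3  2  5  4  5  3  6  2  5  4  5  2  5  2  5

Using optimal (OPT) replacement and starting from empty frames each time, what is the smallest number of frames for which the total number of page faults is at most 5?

f=1: 16 faults
f=2: 10 faults
f=3: 7 faults
f=4: 6 faults
f=5: 5 faults
Smallest f with faults ≤ 5 is 5.

5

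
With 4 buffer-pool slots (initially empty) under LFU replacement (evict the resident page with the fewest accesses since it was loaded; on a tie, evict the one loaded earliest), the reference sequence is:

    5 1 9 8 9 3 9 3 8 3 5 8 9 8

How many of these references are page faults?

5 → fault, frames {5}
1 → fault, frames {5,1}
9 → fault, frames {5,1,9}
8 → fault, frames {5,1,9,8}
9 → hit
3 → fault, evict 5, frames {1,9,8,3}
9 → hit
3 → hit
8 → hit
3 → hit
5 → fault, evict 1, frames {9,8,3,5}
8 → hit
9 → hit
8 → hit
Page faults: 6.

6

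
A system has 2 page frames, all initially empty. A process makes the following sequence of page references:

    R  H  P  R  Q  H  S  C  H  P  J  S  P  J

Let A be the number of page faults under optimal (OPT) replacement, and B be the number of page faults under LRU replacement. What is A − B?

Under OPT: F F F . F F F F . F F F . F → 11 faults.
Under LRU: F F F F F F F F F F F F F F → 14 faults.
A − B = 11 − 14 = -3.

-3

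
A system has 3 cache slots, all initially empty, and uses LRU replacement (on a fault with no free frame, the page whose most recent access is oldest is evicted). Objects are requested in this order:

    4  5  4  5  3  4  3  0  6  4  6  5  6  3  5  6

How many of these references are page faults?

8

4 -> miss, frames (4)
5 -> miss, frames (4 5)
4 -> hit
5 -> hit
3 -> miss, frames (4 5 3)
4 -> hit
3 -> hit
0 -> miss, evict 5, frames (4 3 0)
6 -> miss, evict 4, frames (3 0 6)
4 -> miss, evict 3, frames (0 6 4)
6 -> hit
5 -> miss, evict 0, frames (4 6 5)
6 -> hit
3 -> miss, evict 4, frames (5 6 3)
5 -> hit
6 -> hit
Page faults: 8.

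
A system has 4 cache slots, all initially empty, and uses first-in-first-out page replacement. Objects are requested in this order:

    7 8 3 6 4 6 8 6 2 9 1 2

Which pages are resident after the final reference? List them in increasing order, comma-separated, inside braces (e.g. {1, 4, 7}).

{1, 2, 4, 9}

7: fault, frames (7)
8: fault, frames (7 8)
3: fault, frames (7 8 3)
6: fault, frames (7 8 3 6)
4: fault, evict 7, frames (8 3 6 4)
6: hit
8: hit
6: hit
2: fault, evict 8, frames (3 6 4 2)
9: fault, evict 3, frames (6 4 2 9)
1: fault, evict 6, frames (4 2 9 1)
2: hit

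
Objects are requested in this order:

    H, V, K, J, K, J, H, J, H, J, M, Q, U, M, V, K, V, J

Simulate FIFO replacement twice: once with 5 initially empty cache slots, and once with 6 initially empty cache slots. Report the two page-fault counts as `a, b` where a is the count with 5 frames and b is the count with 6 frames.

10, 7

5 frames: F F F F . . . . . . F F F . F F . F → 10 faults.
6 frames: F F F F . . . . . . F F F . . . . . → 7 faults.
7 < 10: adding a frame reduced faults, as is typical.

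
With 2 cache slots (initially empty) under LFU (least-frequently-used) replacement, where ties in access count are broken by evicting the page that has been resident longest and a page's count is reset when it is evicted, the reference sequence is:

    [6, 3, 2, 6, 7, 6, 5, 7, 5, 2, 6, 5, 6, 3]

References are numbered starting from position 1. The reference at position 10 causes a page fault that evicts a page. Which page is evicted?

5

pos 1: 6: miss, frames (6)
pos 2: 3: miss, frames (6 3)
pos 3: 2: miss, evict 6, frames (3 2)
pos 4: 6: miss, evict 3, frames (2 6)
pos 5: 7: miss, evict 2, frames (6 7)
pos 6: 6: hit
pos 7: 5: miss, evict 7, frames (6 5)
pos 8: 7: miss, evict 5, frames (6 7)
pos 9: 5: miss, evict 7, frames (6 5)
pos 10: 2: miss, evict 5, frames (6 2)
At position 10, page 5 is evicted.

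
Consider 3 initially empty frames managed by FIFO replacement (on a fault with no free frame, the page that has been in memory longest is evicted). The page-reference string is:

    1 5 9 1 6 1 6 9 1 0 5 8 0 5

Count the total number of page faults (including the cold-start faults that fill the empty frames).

1 -> fault, frames [1]
5 -> fault, frames [1, 5]
9 -> fault, frames [1, 5, 9]
1 -> hit
6 -> fault, evict 1, frames [5, 9, 6]
1 -> fault, evict 5, frames [9, 6, 1]
6 -> hit
9 -> hit
1 -> hit
0 -> fault, evict 9, frames [6, 1, 0]
5 -> fault, evict 6, frames [1, 0, 5]
8 -> fault, evict 1, frames [0, 5, 8]
0 -> hit
5 -> hit
Page faults: 8.

8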